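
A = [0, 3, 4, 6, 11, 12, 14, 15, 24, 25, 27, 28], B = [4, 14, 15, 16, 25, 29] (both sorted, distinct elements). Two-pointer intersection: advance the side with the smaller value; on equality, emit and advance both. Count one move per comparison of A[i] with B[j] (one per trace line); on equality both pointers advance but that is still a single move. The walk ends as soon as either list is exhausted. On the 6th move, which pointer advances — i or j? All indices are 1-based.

i

i=1 j=1: 0<4, i++
i=2 j=1: 3<4, i++
i=3 j=1: 4==4 emit, i++,j++
i=4 j=2: 6<14, i++
i=5 j=2: 11<14, i++
i=6 j=2: 12<14, i++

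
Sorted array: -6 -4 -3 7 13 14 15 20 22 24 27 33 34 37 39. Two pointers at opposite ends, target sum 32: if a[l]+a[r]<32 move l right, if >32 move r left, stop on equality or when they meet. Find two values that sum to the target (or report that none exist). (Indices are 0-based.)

no pair

l=0 r=14: -6+39=33 >32, r--
l=0 r=13: -6+37=31 <32, l++
l=1 r=13: -4+37=33 >32, r--
l=1 r=12: -4+34=30 <32, l++
l=2 r=12: -3+34=31 <32, l++
l=3 r=12: 7+34=41 >32, r--
l=3 r=11: 7+33=40 >32, r--
l=3 r=10: 7+27=34 >32, r--
l=3 r=9: 7+24=31 <32, l++
l=4 r=9: 13+24=37 >32, r--
l=4 r=8: 13+22=35 >32, r--
l=4 r=7: 13+20=33 >32, r--
l=4 r=6: 13+15=28 <32, l++
l=5 r=6: 14+15=29 <32, l++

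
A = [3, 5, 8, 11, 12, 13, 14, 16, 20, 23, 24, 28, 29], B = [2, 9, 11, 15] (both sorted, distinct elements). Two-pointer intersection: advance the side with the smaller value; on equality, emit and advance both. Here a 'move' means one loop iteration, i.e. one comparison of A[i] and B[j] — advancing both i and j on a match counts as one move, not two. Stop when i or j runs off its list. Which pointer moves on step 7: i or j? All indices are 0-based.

i=0 j=0: 3>2, j++
i=0 j=1: 3<9, i++
i=1 j=1: 5<9, i++
i=2 j=1: 8<9, i++
i=3 j=1: 11>9, j++
i=3 j=2: 11==11 emit, i++,j++
i=4 j=3: 12<15, i++

i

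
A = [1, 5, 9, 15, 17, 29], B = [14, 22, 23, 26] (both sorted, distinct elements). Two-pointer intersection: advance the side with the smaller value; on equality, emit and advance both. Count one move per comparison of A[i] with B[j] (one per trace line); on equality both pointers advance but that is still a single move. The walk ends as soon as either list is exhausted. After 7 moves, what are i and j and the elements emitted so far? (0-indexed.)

i=5, j=2, emitted=[]

i=0 j=0: 1<14, i++
i=1 j=0: 5<14, i++
i=2 j=0: 9<14, i++
i=3 j=0: 15>14, j++
i=3 j=1: 15<22, i++
i=4 j=1: 17<22, i++
i=5 j=1: 29>22, j++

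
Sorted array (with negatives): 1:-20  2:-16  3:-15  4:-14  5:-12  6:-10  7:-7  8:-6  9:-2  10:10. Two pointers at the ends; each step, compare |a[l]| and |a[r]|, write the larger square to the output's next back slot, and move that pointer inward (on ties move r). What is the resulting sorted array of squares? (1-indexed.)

l=1 r=10: |-20|>|10| out[10]=400, l++
l=2 r=10: |-16|>|10| out[9]=256, l++
l=3 r=10: |-15|>|10| out[8]=225, l++
l=4 r=10: |-14|>|10| out[7]=196, l++
l=5 r=10: |-12|>|10| out[6]=144, l++
l=6 r=10: |-10|<=|10| out[5]=100, r--
l=6 r=9: |-10|>|-2| out[4]=100, l++
l=7 r=9: |-7|>|-2| out[3]=49, l++
l=8 r=9: |-6|>|-2| out[2]=36, l++
l=9 r=9: |-2|<=|-2| out[1]=4, r--

[4, 36, 49, 100, 100, 144, 196, 225, 256, 400]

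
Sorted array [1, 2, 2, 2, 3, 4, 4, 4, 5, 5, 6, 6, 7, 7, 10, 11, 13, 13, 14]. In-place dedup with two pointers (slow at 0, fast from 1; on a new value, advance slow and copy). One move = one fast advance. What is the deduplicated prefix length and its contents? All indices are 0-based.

length 11; prefix = [1, 2, 3, 4, 5, 6, 7, 10, 11, 13, 14]

slow=0 fast=1: a[fast]=2≠a[slow]=1 write a[1]=2, slow++,fast++
slow=1 fast=2: a[fast]=2=a[slow] dup, fast++
slow=1 fast=3: a[fast]=2=a[slow] dup, fast++
slow=1 fast=4: a[fast]=3≠a[slow]=2 write a[2]=3, slow++,fast++
slow=2 fast=5: a[fast]=4≠a[slow]=3 write a[3]=4, slow++,fast++
slow=3 fast=6: a[fast]=4=a[slow] dup, fast++
slow=3 fast=7: a[fast]=4=a[slow] dup, fast++
slow=3 fast=8: a[fast]=5≠a[slow]=4 write a[4]=5, slow++,fast++
slow=4 fast=9: a[fast]=5=a[slow] dup, fast++
slow=4 fast=10: a[fast]=6≠a[slow]=5 write a[5]=6, slow++,fast++
slow=5 fast=11: a[fast]=6=a[slow] dup, fast++
slow=5 fast=12: a[fast]=7≠a[slow]=6 write a[6]=7, slow++,fast++
slow=6 fast=13: a[fast]=7=a[slow] dup, fast++
slow=6 fast=14: a[fast]=10≠a[slow]=7 write a[7]=10, slow++,fast++
slow=7 fast=15: a[fast]=11≠a[slow]=10 write a[8]=11, slow++,fast++
slow=8 fast=16: a[fast]=13≠a[slow]=11 write a[9]=13, slow++,fast++
slow=9 fast=17: a[fast]=13=a[slow] dup, fast++
slow=9 fast=18: a[fast]=14≠a[slow]=13 write a[10]=14, slow++,fast++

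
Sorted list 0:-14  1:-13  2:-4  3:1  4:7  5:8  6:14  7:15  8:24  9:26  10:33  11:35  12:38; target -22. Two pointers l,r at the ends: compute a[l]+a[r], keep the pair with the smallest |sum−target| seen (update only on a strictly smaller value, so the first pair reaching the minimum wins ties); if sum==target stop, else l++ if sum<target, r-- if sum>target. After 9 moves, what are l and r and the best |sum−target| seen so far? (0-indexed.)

l=0, r=3, best |Δ|=15

l=0 r=12: -14+38=24 d=46 *, r--
l=0 r=11: -14+35=21 d=43 *, r--
l=0 r=10: -14+33=19 d=41 *, r--
l=0 r=9: -14+26=12 d=34 *, r--
l=0 r=8: -14+24=10 d=32 *, r--
l=0 r=7: -14+15=1 d=23 *, r--
l=0 r=6: -14+14=0 d=22 *, r--
l=0 r=5: -14+8=-6 d=16 *, r--
l=0 r=4: -14+7=-7 d=15 *, r--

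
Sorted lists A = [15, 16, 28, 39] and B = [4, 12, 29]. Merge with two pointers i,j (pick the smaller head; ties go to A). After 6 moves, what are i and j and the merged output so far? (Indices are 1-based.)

i=4, j=4, merged so far=[4, 12, 15, 16, 28, 29]

i=1 j=1: A[i]=15>B[j]=4 take 4, j++
i=1 j=2: A[i]=15>B[j]=12 take 12, j++
i=1 j=3: A[i]=15<=B[j]=29 take 15, i++
i=2 j=3: A[i]=16<=B[j]=29 take 16, i++
i=3 j=3: A[i]=28<=B[j]=29 take 28, i++
i=4 j=3: A[i]=39>B[j]=29 take 29, j++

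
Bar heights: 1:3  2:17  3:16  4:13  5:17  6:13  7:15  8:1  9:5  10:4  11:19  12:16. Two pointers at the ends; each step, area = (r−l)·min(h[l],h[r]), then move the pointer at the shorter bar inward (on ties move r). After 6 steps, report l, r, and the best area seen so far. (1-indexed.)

l=6, r=11, best area=160

[1,12] min(3,16)*11=33 best=33 * → l++
[2,12] min(17,16)*10=160 best=160 * → r--
[2,11] min(17,19)*9=153 best=160 → l++
[3,11] min(16,19)*8=128 best=160 → l++
[4,11] min(13,19)*7=91 best=160 → l++
[5,11] min(17,19)*6=102 best=160 → l++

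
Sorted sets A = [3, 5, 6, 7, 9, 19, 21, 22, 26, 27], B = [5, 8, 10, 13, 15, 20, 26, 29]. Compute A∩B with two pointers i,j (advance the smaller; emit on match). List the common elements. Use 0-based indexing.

intersection = [5, 26]

i=0 j=0: 3<5, i++
i=1 j=0: 5==5 emit, i++,j++
i=2 j=1: 6<8, i++
i=3 j=1: 7<8, i++
i=4 j=1: 9>8, j++
i=4 j=2: 9<10, i++
i=5 j=2: 19>10, j++
i=5 j=3: 19>13, j++
i=5 j=4: 19>15, j++
i=5 j=5: 19<20, i++
i=6 j=5: 21>20, j++
i=6 j=6: 21<26, i++
i=7 j=6: 22<26, i++
i=8 j=6: 26==26 emit, i++,j++
i=9 j=7: 27<29, i++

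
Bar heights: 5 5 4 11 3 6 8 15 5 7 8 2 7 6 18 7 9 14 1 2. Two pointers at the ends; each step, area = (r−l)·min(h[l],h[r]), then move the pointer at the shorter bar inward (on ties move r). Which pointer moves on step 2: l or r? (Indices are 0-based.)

r

l=0 r=19: min(5,2)*19=38 best=38 *, r--
l=0 r=18: min(5,1)*18=18 best=38, r--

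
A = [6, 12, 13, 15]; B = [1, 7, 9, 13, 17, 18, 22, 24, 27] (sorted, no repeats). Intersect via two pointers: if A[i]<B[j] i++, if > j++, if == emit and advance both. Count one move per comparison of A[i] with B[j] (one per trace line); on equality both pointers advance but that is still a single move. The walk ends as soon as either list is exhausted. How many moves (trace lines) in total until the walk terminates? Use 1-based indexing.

7 moves

[i=1,j=1] 6>1 → j++
[i=1,j=2] 6<7 → i++
[i=2,j=2] 12>7 → j++
[i=2,j=3] 12>9 → j++
[i=2,j=4] 12<13 → i++
[i=3,j=4] 13==13 emit → i++,j++
[i=4,j=5] 15<17 → i++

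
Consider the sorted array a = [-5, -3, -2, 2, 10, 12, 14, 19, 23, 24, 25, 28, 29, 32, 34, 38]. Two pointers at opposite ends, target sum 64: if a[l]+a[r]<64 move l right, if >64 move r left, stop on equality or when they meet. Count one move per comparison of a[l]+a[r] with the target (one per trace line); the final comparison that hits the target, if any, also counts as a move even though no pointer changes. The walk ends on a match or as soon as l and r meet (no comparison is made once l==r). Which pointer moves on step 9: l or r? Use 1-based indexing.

l=1 r=16: -5+38=33 <64, l++
l=2 r=16: -3+38=35 <64, l++
l=3 r=16: -2+38=36 <64, l++
l=4 r=16: 2+38=40 <64, l++
l=5 r=16: 10+38=48 <64, l++
l=6 r=16: 12+38=50 <64, l++
l=7 r=16: 14+38=52 <64, l++
l=8 r=16: 19+38=57 <64, l++
l=9 r=16: 23+38=61 <64, l++

l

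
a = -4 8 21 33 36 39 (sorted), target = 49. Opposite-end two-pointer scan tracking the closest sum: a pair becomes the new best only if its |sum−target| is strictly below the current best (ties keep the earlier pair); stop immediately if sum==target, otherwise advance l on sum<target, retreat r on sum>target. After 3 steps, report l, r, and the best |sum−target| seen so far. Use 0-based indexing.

[0,5] -4+39=35 d=14 * → l++
[1,5] 8+39=47 d=2 * → l++
[2,5] 21+39=60 d=11 → r--

l=2, r=4, best |Δ|=2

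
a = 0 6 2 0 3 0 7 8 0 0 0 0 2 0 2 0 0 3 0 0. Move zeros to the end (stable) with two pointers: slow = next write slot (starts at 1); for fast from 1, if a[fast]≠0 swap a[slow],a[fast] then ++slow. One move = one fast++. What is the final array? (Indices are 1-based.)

[6, 2, 3, 7, 8, 2, 2, 3, 0, 0, 0, 0, 0, 0, 0, 0, 0, 0, 0, 0]

slow=1 fast=1: a[fast]=0, fast++
slow=1 fast=2: a[fast]=6≠0 swap→a[1]=6, slow++,fast++
slow=2 fast=3: a[fast]=2≠0 swap→a[2]=2, slow++,fast++
slow=3 fast=4: a[fast]=0, fast++
slow=3 fast=5: a[fast]=3≠0 swap→a[3]=3, slow++,fast++
slow=4 fast=6: a[fast]=0, fast++
slow=4 fast=7: a[fast]=7≠0 swap→a[4]=7, slow++,fast++
slow=5 fast=8: a[fast]=8≠0 swap→a[5]=8, slow++,fast++
slow=6 fast=9: a[fast]=0, fast++
slow=6 fast=10: a[fast]=0, fast++
slow=6 fast=11: a[fast]=0, fast++
slow=6 fast=12: a[fast]=0, fast++
slow=6 fast=13: a[fast]=2≠0 swap→a[6]=2, slow++,fast++
slow=7 fast=14: a[fast]=0, fast++
slow=7 fast=15: a[fast]=2≠0 swap→a[7]=2, slow++,fast++
slow=8 fast=16: a[fast]=0, fast++
slow=8 fast=17: a[fast]=0, fast++
slow=8 fast=18: a[fast]=3≠0 swap→a[8]=3, slow++,fast++
slow=9 fast=19: a[fast]=0, fast++
slow=9 fast=20: a[fast]=0, fast++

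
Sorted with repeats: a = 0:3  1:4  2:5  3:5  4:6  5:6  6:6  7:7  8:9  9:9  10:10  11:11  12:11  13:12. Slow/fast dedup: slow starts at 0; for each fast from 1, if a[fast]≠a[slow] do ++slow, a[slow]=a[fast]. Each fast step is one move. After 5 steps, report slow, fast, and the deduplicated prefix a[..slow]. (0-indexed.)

slow=0 fast=1: a[fast]=4≠a[slow]=3 write a[1]=4, slow++,fast++
slow=1 fast=2: a[fast]=5≠a[slow]=4 write a[2]=5, slow++,fast++
slow=2 fast=3: a[fast]=5=a[slow] dup, fast++
slow=2 fast=4: a[fast]=6≠a[slow]=5 write a[3]=6, slow++,fast++
slow=3 fast=5: a[fast]=6=a[slow] dup, fast++

slow=3, fast=6, prefix=[3, 4, 5, 6]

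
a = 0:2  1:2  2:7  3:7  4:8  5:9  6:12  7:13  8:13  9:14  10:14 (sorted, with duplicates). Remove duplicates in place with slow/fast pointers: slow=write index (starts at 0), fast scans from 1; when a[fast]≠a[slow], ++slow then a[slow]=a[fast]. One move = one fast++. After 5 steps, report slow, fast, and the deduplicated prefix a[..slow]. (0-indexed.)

(s=0,f=1) a[fast]=2=a[slow] dup → fast++
(s=0,f=2) a[fast]=7≠a[slow]=2 write a[1]=7 → slow++,fast++
(s=1,f=3) a[fast]=7=a[slow] dup → fast++
(s=1,f=4) a[fast]=8≠a[slow]=7 write a[2]=8 → slow++,fast++
(s=2,f=5) a[fast]=9≠a[slow]=8 write a[3]=9 → slow++,fast++

slow=3, fast=6, prefix=[2, 7, 8, 9]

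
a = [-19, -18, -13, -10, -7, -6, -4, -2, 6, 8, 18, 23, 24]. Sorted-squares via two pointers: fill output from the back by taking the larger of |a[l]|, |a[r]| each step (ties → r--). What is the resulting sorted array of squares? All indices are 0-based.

[4, 16, 36, 36, 49, 64, 100, 169, 324, 324, 361, 529, 576]

l=0 r=12: |-19|<=|24| out[12]=576, r--
l=0 r=11: |-19|<=|23| out[11]=529, r--
l=0 r=10: |-19|>|18| out[10]=361, l++
l=1 r=10: |-18|<=|18| out[9]=324, r--
l=1 r=9: |-18|>|8| out[8]=324, l++
l=2 r=9: |-13|>|8| out[7]=169, l++
l=3 r=9: |-10|>|8| out[6]=100, l++
l=4 r=9: |-7|<=|8| out[5]=64, r--
l=4 r=8: |-7|>|6| out[4]=49, l++
l=5 r=8: |-6|<=|6| out[3]=36, r--
l=5 r=7: |-6|>|-2| out[2]=36, l++
l=6 r=7: |-4|>|-2| out[1]=16, l++
l=7 r=7: |-2|<=|-2| out[0]=4, r--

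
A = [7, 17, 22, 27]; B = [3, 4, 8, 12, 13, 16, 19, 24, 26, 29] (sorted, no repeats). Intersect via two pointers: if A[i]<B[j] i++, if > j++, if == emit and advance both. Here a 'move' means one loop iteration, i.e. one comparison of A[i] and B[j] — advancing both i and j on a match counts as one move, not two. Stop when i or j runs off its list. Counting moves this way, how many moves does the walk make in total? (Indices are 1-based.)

i=1 j=1: 7>3, j++
i=1 j=2: 7>4, j++
i=1 j=3: 7<8, i++
i=2 j=3: 17>8, j++
i=2 j=4: 17>12, j++
i=2 j=5: 17>13, j++
i=2 j=6: 17>16, j++
i=2 j=7: 17<19, i++
i=3 j=7: 22>19, j++
i=3 j=8: 22<24, i++
i=4 j=8: 27>24, j++
i=4 j=9: 27>26, j++
i=4 j=10: 27<29, i++

13 moves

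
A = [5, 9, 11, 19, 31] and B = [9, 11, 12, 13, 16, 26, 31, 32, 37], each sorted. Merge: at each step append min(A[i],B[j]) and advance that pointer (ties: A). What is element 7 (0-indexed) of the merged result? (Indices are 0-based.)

[i=0,j=0] A[i]=5<=B[j]=9 take 5 → i++
[i=1,j=0] A[i]=9<=B[j]=9 take 9 → i++
[i=2,j=0] A[i]=11>B[j]=9 take 9 → j++
[i=2,j=1] A[i]=11<=B[j]=11 take 11 → i++
[i=3,j=1] A[i]=19>B[j]=11 take 11 → j++
[i=3,j=2] A[i]=19>B[j]=12 take 12 → j++
[i=3,j=3] A[i]=19>B[j]=13 take 13 → j++
[i=3,j=4] A[i]=19>B[j]=16 take 16 → j++
[i=3,j=5] A[i]=19<=B[j]=26 take 19 → i++
[i=4,j=5] A[i]=31>B[j]=26 take 26 → j++
[i=4,j=6] A[i]=31<=B[j]=31 take 31 → i++
[i=5,j=6] A done, take B[j]=31 → j++
[i=5,j=7] A done, take B[j]=32 → j++
[i=5,j=8] A done, take B[j]=37 → j++

merged[7] = 16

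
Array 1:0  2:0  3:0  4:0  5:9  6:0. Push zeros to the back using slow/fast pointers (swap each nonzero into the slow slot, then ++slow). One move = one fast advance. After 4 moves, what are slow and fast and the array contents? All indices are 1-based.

slow=1 fast=1: a[fast]=0, fast++
slow=1 fast=2: a[fast]=0, fast++
slow=1 fast=3: a[fast]=0, fast++
slow=1 fast=4: a[fast]=0, fast++

slow=1, fast=5, a=[0, 0, 0, 0, 9, 0]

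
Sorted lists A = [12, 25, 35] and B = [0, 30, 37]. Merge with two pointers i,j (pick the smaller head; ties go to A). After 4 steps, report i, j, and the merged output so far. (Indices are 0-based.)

[i=0,j=0] A[i]=12>B[j]=0 take 0 → j++
[i=0,j=1] A[i]=12<=B[j]=30 take 12 → i++
[i=1,j=1] A[i]=25<=B[j]=30 take 25 → i++
[i=2,j=1] A[i]=35>B[j]=30 take 30 → j++

i=2, j=2, merged so far=[0, 12, 25, 30]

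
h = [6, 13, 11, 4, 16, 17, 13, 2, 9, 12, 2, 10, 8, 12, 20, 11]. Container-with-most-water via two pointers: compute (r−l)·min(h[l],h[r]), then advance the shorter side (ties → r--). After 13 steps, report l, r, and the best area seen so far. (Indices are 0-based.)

l=12, r=14, best area=169

[0,15] min(6,11)*15=90 best=90 * → l++
[1,15] min(13,11)*14=154 best=154 * → r--
[1,14] min(13,20)*13=169 best=169 * → l++
[2,14] min(11,20)*12=132 best=169 → l++
[3,14] min(4,20)*11=44 best=169 → l++
[4,14] min(16,20)*10=160 best=169 → l++
[5,14] min(17,20)*9=153 best=169 → l++
[6,14] min(13,20)*8=104 best=169 → l++
[7,14] min(2,20)*7=14 best=169 → l++
[8,14] min(9,20)*6=54 best=169 → l++
[9,14] min(12,20)*5=60 best=169 → l++
[10,14] min(2,20)*4=8 best=169 → l++
[11,14] min(10,20)*3=30 best=169 → l++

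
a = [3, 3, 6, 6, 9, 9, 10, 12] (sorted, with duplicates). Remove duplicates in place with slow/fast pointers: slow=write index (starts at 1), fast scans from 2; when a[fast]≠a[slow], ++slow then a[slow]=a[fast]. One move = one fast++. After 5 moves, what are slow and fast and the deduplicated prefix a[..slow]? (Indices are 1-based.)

slow=3, fast=7, prefix=[3, 6, 9]

(s=1,f=2) a[fast]=3=a[slow] dup → fast++
(s=1,f=3) a[fast]=6≠a[slow]=3 write a[2]=6 → slow++,fast++
(s=2,f=4) a[fast]=6=a[slow] dup → fast++
(s=2,f=5) a[fast]=9≠a[slow]=6 write a[3]=9 → slow++,fast++
(s=3,f=6) a[fast]=9=a[slow] dup → fast++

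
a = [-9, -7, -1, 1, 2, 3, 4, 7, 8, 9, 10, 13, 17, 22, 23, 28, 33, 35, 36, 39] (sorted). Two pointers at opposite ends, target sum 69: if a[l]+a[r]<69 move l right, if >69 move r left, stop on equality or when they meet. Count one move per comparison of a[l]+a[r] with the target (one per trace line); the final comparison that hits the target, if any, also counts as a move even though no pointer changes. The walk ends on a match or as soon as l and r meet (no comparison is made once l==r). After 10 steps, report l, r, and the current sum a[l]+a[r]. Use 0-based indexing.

l=10, r=19, sum=49

[0,19] -9+39=30 <69 → l++
[1,19] -7+39=32 <69 → l++
[2,19] -1+39=38 <69 → l++
[3,19] 1+39=40 <69 → l++
[4,19] 2+39=41 <69 → l++
[5,19] 3+39=42 <69 → l++
[6,19] 4+39=43 <69 → l++
[7,19] 7+39=46 <69 → l++
[8,19] 8+39=47 <69 → l++
[9,19] 9+39=48 <69 → l++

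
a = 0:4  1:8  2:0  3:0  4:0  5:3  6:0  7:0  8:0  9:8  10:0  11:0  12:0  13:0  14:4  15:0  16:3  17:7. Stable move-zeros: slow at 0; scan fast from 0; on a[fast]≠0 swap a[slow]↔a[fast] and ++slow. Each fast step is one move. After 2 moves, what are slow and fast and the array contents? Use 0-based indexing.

(s=0,f=0) a[fast]=4≠0 swap→a[0]=4 → slow++,fast++
(s=1,f=1) a[fast]=8≠0 swap→a[1]=8 → slow++,fast++

slow=2, fast=2, a=[4, 8, 0, 0, 0, 3, 0, 0, 0, 8, 0, 0, 0, 0, 4, 0, 3, 7]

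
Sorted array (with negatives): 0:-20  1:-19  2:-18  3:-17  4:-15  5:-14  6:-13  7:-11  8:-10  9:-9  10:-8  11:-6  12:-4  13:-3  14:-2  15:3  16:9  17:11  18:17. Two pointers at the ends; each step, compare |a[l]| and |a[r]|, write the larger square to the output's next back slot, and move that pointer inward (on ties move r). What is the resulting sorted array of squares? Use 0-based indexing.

[4, 9, 9, 16, 36, 64, 81, 81, 100, 121, 121, 169, 196, 225, 289, 289, 324, 361, 400]

l=0 r=18: |-20|>|17| out[18]=400, l++
l=1 r=18: |-19|>|17| out[17]=361, l++
l=2 r=18: |-18|>|17| out[16]=324, l++
l=3 r=18: |-17|<=|17| out[15]=289, r--
l=3 r=17: |-17|>|11| out[14]=289, l++
l=4 r=17: |-15|>|11| out[13]=225, l++
l=5 r=17: |-14|>|11| out[12]=196, l++
l=6 r=17: |-13|>|11| out[11]=169, l++
l=7 r=17: |-11|<=|11| out[10]=121, r--
l=7 r=16: |-11|>|9| out[9]=121, l++
l=8 r=16: |-10|>|9| out[8]=100, l++
l=9 r=16: |-9|<=|9| out[7]=81, r--
l=9 r=15: |-9|>|3| out[6]=81, l++
l=10 r=15: |-8|>|3| out[5]=64, l++
l=11 r=15: |-6|>|3| out[4]=36, l++
l=12 r=15: |-4|>|3| out[3]=16, l++
l=13 r=15: |-3|<=|3| out[2]=9, r--
l=13 r=14: |-3|>|-2| out[1]=9, l++
l=14 r=14: |-2|<=|-2| out[0]=4, r--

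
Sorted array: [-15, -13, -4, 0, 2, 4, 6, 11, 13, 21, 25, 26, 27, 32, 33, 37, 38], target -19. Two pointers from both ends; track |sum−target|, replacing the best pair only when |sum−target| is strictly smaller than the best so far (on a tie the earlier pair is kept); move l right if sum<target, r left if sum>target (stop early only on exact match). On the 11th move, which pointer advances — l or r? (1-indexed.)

r

[1,17] -15+38=23 d=42 * → r--
[1,16] -15+37=22 d=41 * → r--
[1,15] -15+33=18 d=37 * → r--
[1,14] -15+32=17 d=36 * → r--
[1,13] -15+27=12 d=31 * → r--
[1,12] -15+26=11 d=30 * → r--
[1,11] -15+25=10 d=29 * → r--
[1,10] -15+21=6 d=25 * → r--
[1,9] -15+13=-2 d=17 * → r--
[1,8] -15+11=-4 d=15 * → r--
[1,7] -15+6=-9 d=10 * → r--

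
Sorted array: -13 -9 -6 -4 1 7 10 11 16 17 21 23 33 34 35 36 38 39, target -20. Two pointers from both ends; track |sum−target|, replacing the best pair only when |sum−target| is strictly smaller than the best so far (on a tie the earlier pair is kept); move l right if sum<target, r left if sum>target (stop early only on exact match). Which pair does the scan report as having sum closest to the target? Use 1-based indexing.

pair (-13, -6) with sum -19 (|Δ|=1)

[1,18] -13+39=26 d=46 * → r--
[1,17] -13+38=25 d=45 * → r--
[1,16] -13+36=23 d=43 * → r--
[1,15] -13+35=22 d=42 * → r--
[1,14] -13+34=21 d=41 * → r--
[1,13] -13+33=20 d=40 * → r--
[1,12] -13+23=10 d=30 * → r--
[1,11] -13+21=8 d=28 * → r--
[1,10] -13+17=4 d=24 * → r--
[1,9] -13+16=3 d=23 * → r--
[1,8] -13+11=-2 d=18 * → r--
[1,7] -13+10=-3 d=17 * → r--
[1,6] -13+7=-6 d=14 * → r--
[1,5] -13+1=-12 d=8 * → r--
[1,4] -13+-4=-17 d=3 * → r--
[1,3] -13+-6=-19 d=1 * → r--
[1,2] -13+-9=-22 d=2 → l++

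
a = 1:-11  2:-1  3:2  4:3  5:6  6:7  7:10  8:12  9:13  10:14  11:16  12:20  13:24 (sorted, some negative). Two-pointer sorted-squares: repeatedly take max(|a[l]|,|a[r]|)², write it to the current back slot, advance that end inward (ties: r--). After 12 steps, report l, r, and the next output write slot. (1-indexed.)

[1,13] |-11|<=|24| out[13]=576 → r--
[1,12] |-11|<=|20| out[12]=400 → r--
[1,11] |-11|<=|16| out[11]=256 → r--
[1,10] |-11|<=|14| out[10]=196 → r--
[1,9] |-11|<=|13| out[9]=169 → r--
[1,8] |-11|<=|12| out[8]=144 → r--
[1,7] |-11|>|10| out[7]=121 → l++
[2,7] |-1|<=|10| out[6]=100 → r--
[2,6] |-1|<=|7| out[5]=49 → r--
[2,5] |-1|<=|6| out[4]=36 → r--
[2,4] |-1|<=|3| out[3]=9 → r--
[2,3] |-1|<=|2| out[2]=4 → r--

l=2, r=2, next write slot=1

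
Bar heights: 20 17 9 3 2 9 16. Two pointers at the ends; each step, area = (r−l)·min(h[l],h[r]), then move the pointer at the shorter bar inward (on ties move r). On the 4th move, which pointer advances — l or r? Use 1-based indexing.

l=1 r=7: min(20,16)*6=96 best=96 *, r--
l=1 r=6: min(20,9)*5=45 best=96, r--
l=1 r=5: min(20,2)*4=8 best=96, r--
l=1 r=4: min(20,3)*3=9 best=96, r--

r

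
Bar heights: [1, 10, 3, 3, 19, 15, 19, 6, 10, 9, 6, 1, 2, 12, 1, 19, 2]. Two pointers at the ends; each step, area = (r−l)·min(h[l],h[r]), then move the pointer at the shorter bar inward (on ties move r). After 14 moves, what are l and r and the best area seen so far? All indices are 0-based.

l=4, r=6, best area=209

[0,16] min(1,2)*16=16 best=16 * → l++
[1,16] min(10,2)*15=30 best=30 * → r--
[1,15] min(10,19)*14=140 best=140 * → l++
[2,15] min(3,19)*13=39 best=140 → l++
[3,15] min(3,19)*12=36 best=140 → l++
[4,15] min(19,19)*11=209 best=209 * → r--
[4,14] min(19,1)*10=10 best=209 → r--
[4,13] min(19,12)*9=108 best=209 → r--
[4,12] min(19,2)*8=16 best=209 → r--
[4,11] min(19,1)*7=7 best=209 → r--
[4,10] min(19,6)*6=36 best=209 → r--
[4,9] min(19,9)*5=45 best=209 → r--
[4,8] min(19,10)*4=40 best=209 → r--
[4,7] min(19,6)*3=18 best=209 → r--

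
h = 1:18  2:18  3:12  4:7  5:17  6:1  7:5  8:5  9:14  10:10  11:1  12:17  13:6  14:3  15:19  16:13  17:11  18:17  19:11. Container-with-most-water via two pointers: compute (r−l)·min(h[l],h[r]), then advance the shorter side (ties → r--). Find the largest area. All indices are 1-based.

[1,19] min(18,11)*18=198 best=198 * → r--
[1,18] min(18,17)*17=289 best=289 * → r--
[1,17] min(18,11)*16=176 best=289 → r--
[1,16] min(18,13)*15=195 best=289 → r--
[1,15] min(18,19)*14=252 best=289 → l++
[2,15] min(18,19)*13=234 best=289 → l++
[3,15] min(12,19)*12=144 best=289 → l++
[4,15] min(7,19)*11=77 best=289 → l++
[5,15] min(17,19)*10=170 best=289 → l++
[6,15] min(1,19)*9=9 best=289 → l++
[7,15] min(5,19)*8=40 best=289 → l++
[8,15] min(5,19)*7=35 best=289 → l++
[9,15] min(14,19)*6=84 best=289 → l++
[10,15] min(10,19)*5=50 best=289 → l++
[11,15] min(1,19)*4=4 best=289 → l++
[12,15] min(17,19)*3=51 best=289 → l++
[13,15] min(6,19)*2=12 best=289 → l++
[14,15] min(3,19)*1=3 best=289 → l++

max area = 289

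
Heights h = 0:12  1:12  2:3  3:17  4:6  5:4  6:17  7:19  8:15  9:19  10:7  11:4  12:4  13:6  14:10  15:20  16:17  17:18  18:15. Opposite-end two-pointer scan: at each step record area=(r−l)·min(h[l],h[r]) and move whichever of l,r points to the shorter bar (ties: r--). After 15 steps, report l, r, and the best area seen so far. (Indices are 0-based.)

l=12, r=15, best area=238

[0,18] min(12,15)*18=216 best=216 * → l++
[1,18] min(12,15)*17=204 best=216 → l++
[2,18] min(3,15)*16=48 best=216 → l++
[3,18] min(17,15)*15=225 best=225 * → r--
[3,17] min(17,18)*14=238 best=238 * → l++
[4,17] min(6,18)*13=78 best=238 → l++
[5,17] min(4,18)*12=48 best=238 → l++
[6,17] min(17,18)*11=187 best=238 → l++
[7,17] min(19,18)*10=180 best=238 → r--
[7,16] min(19,17)*9=153 best=238 → r--
[7,15] min(19,20)*8=152 best=238 → l++
[8,15] min(15,20)*7=105 best=238 → l++
[9,15] min(19,20)*6=114 best=238 → l++
[10,15] min(7,20)*5=35 best=238 → l++
[11,15] min(4,20)*4=16 best=238 → l++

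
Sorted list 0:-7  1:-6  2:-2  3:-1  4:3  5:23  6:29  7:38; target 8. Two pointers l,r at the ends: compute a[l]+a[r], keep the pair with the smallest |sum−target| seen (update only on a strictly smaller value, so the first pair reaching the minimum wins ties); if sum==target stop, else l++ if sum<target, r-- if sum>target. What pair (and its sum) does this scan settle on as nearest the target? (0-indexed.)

[0,7] -7+38=31 d=23 * → r--
[0,6] -7+29=22 d=14 * → r--
[0,5] -7+23=16 d=8 * → r--
[0,4] -7+3=-4 d=12 → l++
[1,4] -6+3=-3 d=11 → l++
[2,4] -2+3=1 d=7 * → l++
[3,4] -1+3=2 d=6 * → l++

pair (-1, 3) with sum 2 (|Δ|=6)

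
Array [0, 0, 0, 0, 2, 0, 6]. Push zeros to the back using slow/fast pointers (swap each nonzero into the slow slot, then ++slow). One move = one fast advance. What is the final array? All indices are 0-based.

(s=0,f=0) a[fast]=0 → fast++
(s=0,f=1) a[fast]=0 → fast++
(s=0,f=2) a[fast]=0 → fast++
(s=0,f=3) a[fast]=0 → fast++
(s=0,f=4) a[fast]=2≠0 swap→a[0]=2 → slow++,fast++
(s=1,f=5) a[fast]=0 → fast++
(s=1,f=6) a[fast]=6≠0 swap→a[1]=6 → slow++,fast++

[2, 6, 0, 0, 0, 0, 0]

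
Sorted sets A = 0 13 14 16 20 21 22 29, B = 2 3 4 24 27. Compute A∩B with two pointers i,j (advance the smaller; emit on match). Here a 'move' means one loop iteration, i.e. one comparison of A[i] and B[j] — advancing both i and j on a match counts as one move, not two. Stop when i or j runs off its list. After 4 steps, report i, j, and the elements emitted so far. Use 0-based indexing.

[i=0,j=0] 0<2 → i++
[i=1,j=0] 13>2 → j++
[i=1,j=1] 13>3 → j++
[i=1,j=2] 13>4 → j++

i=1, j=3, emitted=[]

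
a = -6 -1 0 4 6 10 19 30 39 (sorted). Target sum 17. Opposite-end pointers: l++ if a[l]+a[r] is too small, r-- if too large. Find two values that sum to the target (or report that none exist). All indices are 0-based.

no pair

[0,8] -6+39=33 >17 → r--
[0,7] -6+30=24 >17 → r--
[0,6] -6+19=13 <17 → l++
[1,6] -1+19=18 >17 → r--
[1,5] -1+10=9 <17 → l++
[2,5] 0+10=10 <17 → l++
[3,5] 4+10=14 <17 → l++
[4,5] 6+10=16 <17 → l++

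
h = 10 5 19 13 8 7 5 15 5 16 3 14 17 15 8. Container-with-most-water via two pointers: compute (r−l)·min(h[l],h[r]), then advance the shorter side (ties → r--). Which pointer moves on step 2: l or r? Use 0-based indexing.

l

[0,14] min(10,8)*14=112 best=112 * → r--
[0,13] min(10,15)*13=130 best=130 * → l++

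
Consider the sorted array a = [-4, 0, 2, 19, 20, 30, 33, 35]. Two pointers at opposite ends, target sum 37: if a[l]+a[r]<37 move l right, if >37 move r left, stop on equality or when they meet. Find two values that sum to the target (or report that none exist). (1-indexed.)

[1,8] -4+35=31 <37 → l++
[2,8] 0+35=35 <37 → l++
[3,8] 2+35=37 → found

(2, 35)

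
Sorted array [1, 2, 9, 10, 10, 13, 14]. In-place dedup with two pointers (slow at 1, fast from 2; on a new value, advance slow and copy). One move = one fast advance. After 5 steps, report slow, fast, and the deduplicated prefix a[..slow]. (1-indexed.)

slow=5, fast=7, prefix=[1, 2, 9, 10, 13]

slow=1 fast=2: a[fast]=2≠a[slow]=1 write a[2]=2, slow++,fast++
slow=2 fast=3: a[fast]=9≠a[slow]=2 write a[3]=9, slow++,fast++
slow=3 fast=4: a[fast]=10≠a[slow]=9 write a[4]=10, slow++,fast++
slow=4 fast=5: a[fast]=10=a[slow] dup, fast++
slow=4 fast=6: a[fast]=13≠a[slow]=10 write a[5]=13, slow++,fast++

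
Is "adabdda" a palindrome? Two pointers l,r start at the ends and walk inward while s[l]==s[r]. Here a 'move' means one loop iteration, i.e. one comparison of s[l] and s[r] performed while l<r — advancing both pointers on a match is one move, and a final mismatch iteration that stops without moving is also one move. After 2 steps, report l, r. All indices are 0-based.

l=2, r=4

l=0 r=6: 'a'=='a', l++,r--
l=1 r=5: 'd'=='d', l++,r--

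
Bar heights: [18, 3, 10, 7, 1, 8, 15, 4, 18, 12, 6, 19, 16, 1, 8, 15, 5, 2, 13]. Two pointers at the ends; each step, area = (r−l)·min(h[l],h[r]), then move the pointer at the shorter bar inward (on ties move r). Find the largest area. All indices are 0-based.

max area = 234

[0,18] min(18,13)*18=234 best=234 * → r--
[0,17] min(18,2)*17=34 best=234 → r--
[0,16] min(18,5)*16=80 best=234 → r--
[0,15] min(18,15)*15=225 best=234 → r--
[0,14] min(18,8)*14=112 best=234 → r--
[0,13] min(18,1)*13=13 best=234 → r--
[0,12] min(18,16)*12=192 best=234 → r--
[0,11] min(18,19)*11=198 best=234 → l++
[1,11] min(3,19)*10=30 best=234 → l++
[2,11] min(10,19)*9=90 best=234 → l++
[3,11] min(7,19)*8=56 best=234 → l++
[4,11] min(1,19)*7=7 best=234 → l++
[5,11] min(8,19)*6=48 best=234 → l++
[6,11] min(15,19)*5=75 best=234 → l++
[7,11] min(4,19)*4=16 best=234 → l++
[8,11] min(18,19)*3=54 best=234 → l++
[9,11] min(12,19)*2=24 best=234 → l++
[10,11] min(6,19)*1=6 best=234 → l++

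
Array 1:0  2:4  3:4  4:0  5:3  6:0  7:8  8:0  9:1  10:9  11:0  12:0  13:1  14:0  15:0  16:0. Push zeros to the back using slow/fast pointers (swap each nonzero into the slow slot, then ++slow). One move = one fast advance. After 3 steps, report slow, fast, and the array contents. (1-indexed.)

(s=1,f=1) a[fast]=0 → fast++
(s=1,f=2) a[fast]=4≠0 swap→a[1]=4 → slow++,fast++
(s=2,f=3) a[fast]=4≠0 swap→a[2]=4 → slow++,fast++

slow=3, fast=4, a=[4, 4, 0, 0, 3, 0, 8, 0, 1, 9, 0, 0, 1, 0, 0, 0]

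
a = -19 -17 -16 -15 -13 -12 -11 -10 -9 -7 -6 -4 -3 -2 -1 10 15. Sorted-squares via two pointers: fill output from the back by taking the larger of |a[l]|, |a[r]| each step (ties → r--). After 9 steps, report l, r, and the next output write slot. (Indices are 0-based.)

l=7, r=14, next write slot=7

[0,16] |-19|>|15| out[16]=361 → l++
[1,16] |-17|>|15| out[15]=289 → l++
[2,16] |-16|>|15| out[14]=256 → l++
[3,16] |-15|<=|15| out[13]=225 → r--
[3,15] |-15|>|10| out[12]=225 → l++
[4,15] |-13|>|10| out[11]=169 → l++
[5,15] |-12|>|10| out[10]=144 → l++
[6,15] |-11|>|10| out[9]=121 → l++
[7,15] |-10|<=|10| out[8]=100 → r--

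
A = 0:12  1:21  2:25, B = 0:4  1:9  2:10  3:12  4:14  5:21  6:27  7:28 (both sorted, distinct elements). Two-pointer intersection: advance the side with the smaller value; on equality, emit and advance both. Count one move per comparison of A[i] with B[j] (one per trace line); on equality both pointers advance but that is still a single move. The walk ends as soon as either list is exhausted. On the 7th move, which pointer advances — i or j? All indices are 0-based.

i

[i=0,j=0] 12>4 → j++
[i=0,j=1] 12>9 → j++
[i=0,j=2] 12>10 → j++
[i=0,j=3] 12==12 emit → i++,j++
[i=1,j=4] 21>14 → j++
[i=1,j=5] 21==21 emit → i++,j++
[i=2,j=6] 25<27 → i++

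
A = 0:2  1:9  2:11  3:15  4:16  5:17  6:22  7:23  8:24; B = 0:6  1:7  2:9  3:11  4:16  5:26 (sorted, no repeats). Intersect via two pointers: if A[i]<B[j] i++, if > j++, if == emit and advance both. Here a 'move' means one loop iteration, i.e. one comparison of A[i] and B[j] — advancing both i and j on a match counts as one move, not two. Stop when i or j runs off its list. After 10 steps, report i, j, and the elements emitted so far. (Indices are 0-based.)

[i=0,j=0] 2<6 → i++
[i=1,j=0] 9>6 → j++
[i=1,j=1] 9>7 → j++
[i=1,j=2] 9==9 emit → i++,j++
[i=2,j=3] 11==11 emit → i++,j++
[i=3,j=4] 15<16 → i++
[i=4,j=4] 16==16 emit → i++,j++
[i=5,j=5] 17<26 → i++
[i=6,j=5] 22<26 → i++
[i=7,j=5] 23<26 → i++

i=8, j=5, emitted=[9, 11, 16]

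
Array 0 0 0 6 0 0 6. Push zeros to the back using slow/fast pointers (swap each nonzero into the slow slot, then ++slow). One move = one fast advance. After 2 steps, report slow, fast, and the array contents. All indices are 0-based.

slow=0, fast=2, a=[0, 0, 0, 6, 0, 0, 6]

slow=0 fast=0: a[fast]=0, fast++
slow=0 fast=1: a[fast]=0, fast++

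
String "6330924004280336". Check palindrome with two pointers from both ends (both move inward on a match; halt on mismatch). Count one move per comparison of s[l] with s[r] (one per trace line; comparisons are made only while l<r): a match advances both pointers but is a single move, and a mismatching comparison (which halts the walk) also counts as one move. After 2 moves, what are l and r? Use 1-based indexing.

l=1 r=16: '6'=='6', l++,r--
l=2 r=15: '3'=='3', l++,r--

l=3, r=14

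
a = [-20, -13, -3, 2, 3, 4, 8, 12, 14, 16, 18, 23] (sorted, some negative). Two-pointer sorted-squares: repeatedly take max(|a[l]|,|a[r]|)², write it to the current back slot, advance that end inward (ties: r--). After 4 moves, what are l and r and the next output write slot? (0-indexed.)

l=1, r=8, next write slot=7

l=0 r=11: |-20|<=|23| out[11]=529, r--
l=0 r=10: |-20|>|18| out[10]=400, l++
l=1 r=10: |-13|<=|18| out[9]=324, r--
l=1 r=9: |-13|<=|16| out[8]=256, r--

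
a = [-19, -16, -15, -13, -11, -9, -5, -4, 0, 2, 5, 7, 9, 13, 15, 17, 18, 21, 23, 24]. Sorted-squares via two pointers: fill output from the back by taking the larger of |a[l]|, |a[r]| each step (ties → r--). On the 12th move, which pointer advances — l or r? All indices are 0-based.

l

[0,19] |-19|<=|24| out[19]=576 → r--
[0,18] |-19|<=|23| out[18]=529 → r--
[0,17] |-19|<=|21| out[17]=441 → r--
[0,16] |-19|>|18| out[16]=361 → l++
[1,16] |-16|<=|18| out[15]=324 → r--
[1,15] |-16|<=|17| out[14]=289 → r--
[1,14] |-16|>|15| out[13]=256 → l++
[2,14] |-15|<=|15| out[12]=225 → r--
[2,13] |-15|>|13| out[11]=225 → l++
[3,13] |-13|<=|13| out[10]=169 → r--
[3,12] |-13|>|9| out[9]=169 → l++
[4,12] |-11|>|9| out[8]=121 → l++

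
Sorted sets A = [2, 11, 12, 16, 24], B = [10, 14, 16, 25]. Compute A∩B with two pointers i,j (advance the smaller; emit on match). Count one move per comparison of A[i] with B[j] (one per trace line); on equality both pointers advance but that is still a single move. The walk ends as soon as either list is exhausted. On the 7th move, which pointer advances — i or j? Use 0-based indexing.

i

[i=0,j=0] 2<10 → i++
[i=1,j=0] 11>10 → j++
[i=1,j=1] 11<14 → i++
[i=2,j=1] 12<14 → i++
[i=3,j=1] 16>14 → j++
[i=3,j=2] 16==16 emit → i++,j++
[i=4,j=3] 24<25 → i++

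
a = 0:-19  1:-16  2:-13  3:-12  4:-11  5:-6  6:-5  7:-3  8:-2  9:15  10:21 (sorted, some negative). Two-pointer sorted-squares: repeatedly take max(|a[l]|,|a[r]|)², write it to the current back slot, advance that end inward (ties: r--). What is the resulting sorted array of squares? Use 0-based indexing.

[4, 9, 25, 36, 121, 144, 169, 225, 256, 361, 441]

[0,10] |-19|<=|21| out[10]=441 → r--
[0,9] |-19|>|15| out[9]=361 → l++
[1,9] |-16|>|15| out[8]=256 → l++
[2,9] |-13|<=|15| out[7]=225 → r--
[2,8] |-13|>|-2| out[6]=169 → l++
[3,8] |-12|>|-2| out[5]=144 → l++
[4,8] |-11|>|-2| out[4]=121 → l++
[5,8] |-6|>|-2| out[3]=36 → l++
[6,8] |-5|>|-2| out[2]=25 → l++
[7,8] |-3|>|-2| out[1]=9 → l++
[8,8] |-2|<=|-2| out[0]=4 → r--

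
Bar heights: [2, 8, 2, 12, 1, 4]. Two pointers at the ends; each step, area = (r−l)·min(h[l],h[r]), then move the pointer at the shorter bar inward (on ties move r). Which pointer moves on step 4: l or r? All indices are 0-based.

l=0 r=5: min(2,4)*5=10 best=10 *, l++
l=1 r=5: min(8,4)*4=16 best=16 *, r--
l=1 r=4: min(8,1)*3=3 best=16, r--
l=1 r=3: min(8,12)*2=16 best=16, l++

l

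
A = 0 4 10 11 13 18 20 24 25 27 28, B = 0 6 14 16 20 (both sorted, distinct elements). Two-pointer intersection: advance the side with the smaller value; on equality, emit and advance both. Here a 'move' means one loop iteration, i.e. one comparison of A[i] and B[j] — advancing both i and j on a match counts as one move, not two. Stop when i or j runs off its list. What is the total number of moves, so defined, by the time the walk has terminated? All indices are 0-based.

10 moves

i=0 j=0: 0==0 emit, i++,j++
i=1 j=1: 4<6, i++
i=2 j=1: 10>6, j++
i=2 j=2: 10<14, i++
i=3 j=2: 11<14, i++
i=4 j=2: 13<14, i++
i=5 j=2: 18>14, j++
i=5 j=3: 18>16, j++
i=5 j=4: 18<20, i++
i=6 j=4: 20==20 emit, i++,j++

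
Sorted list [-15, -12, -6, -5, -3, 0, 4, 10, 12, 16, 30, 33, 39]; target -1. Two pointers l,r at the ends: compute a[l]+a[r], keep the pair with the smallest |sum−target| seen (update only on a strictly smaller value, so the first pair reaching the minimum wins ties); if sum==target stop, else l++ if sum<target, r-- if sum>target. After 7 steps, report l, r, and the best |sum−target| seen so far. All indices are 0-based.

l=2, r=7, best |Δ|=1

l=0 r=12: -15+39=24 d=25 *, r--
l=0 r=11: -15+33=18 d=19 *, r--
l=0 r=10: -15+30=15 d=16 *, r--
l=0 r=9: -15+16=1 d=2 *, r--
l=0 r=8: -15+12=-3 d=2, l++
l=1 r=8: -12+12=0 d=1 *, r--
l=1 r=7: -12+10=-2 d=1, l++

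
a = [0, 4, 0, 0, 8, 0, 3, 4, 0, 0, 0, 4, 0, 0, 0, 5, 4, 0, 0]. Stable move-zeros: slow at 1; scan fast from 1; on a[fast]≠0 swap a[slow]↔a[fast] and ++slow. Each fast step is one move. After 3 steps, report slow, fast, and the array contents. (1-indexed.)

(s=1,f=1) a[fast]=0 → fast++
(s=1,f=2) a[fast]=4≠0 swap→a[1]=4 → slow++,fast++
(s=2,f=3) a[fast]=0 → fast++

slow=2, fast=4, a=[4, 0, 0, 0, 8, 0, 3, 4, 0, 0, 0, 4, 0, 0, 0, 5, 4, 0, 0]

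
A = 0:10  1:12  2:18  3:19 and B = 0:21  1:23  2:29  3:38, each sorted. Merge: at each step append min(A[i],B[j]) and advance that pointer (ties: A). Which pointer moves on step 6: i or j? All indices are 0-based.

j

i=0 j=0: A[i]=10<=B[j]=21 take 10, i++
i=1 j=0: A[i]=12<=B[j]=21 take 12, i++
i=2 j=0: A[i]=18<=B[j]=21 take 18, i++
i=3 j=0: A[i]=19<=B[j]=21 take 19, i++
i=4 j=0: A done, take B[j]=21, j++
i=4 j=1: A done, take B[j]=23, j++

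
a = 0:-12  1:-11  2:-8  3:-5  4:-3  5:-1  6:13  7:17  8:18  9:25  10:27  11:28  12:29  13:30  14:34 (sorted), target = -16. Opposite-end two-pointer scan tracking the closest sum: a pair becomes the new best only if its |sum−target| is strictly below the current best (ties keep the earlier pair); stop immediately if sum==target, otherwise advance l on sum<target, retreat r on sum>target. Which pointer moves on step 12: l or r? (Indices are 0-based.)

l=0 r=14: -12+34=22 d=38 *, r--
l=0 r=13: -12+30=18 d=34 *, r--
l=0 r=12: -12+29=17 d=33 *, r--
l=0 r=11: -12+28=16 d=32 *, r--
l=0 r=10: -12+27=15 d=31 *, r--
l=0 r=9: -12+25=13 d=29 *, r--
l=0 r=8: -12+18=6 d=22 *, r--
l=0 r=7: -12+17=5 d=21 *, r--
l=0 r=6: -12+13=1 d=17 *, r--
l=0 r=5: -12+-1=-13 d=3 *, r--
l=0 r=4: -12+-3=-15 d=1 *, r--
l=0 r=3: -12+-5=-17 d=1, l++

l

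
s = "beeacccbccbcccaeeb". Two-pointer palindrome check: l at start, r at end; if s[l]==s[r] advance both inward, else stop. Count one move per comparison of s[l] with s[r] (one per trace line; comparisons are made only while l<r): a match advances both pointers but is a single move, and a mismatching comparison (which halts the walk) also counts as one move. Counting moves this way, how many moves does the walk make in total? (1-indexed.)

9 moves

l=1 r=18: 'b'=='b', l++,r--
l=2 r=17: 'e'=='e', l++,r--
l=3 r=16: 'e'=='e', l++,r--
l=4 r=15: 'a'=='a', l++,r--
l=5 r=14: 'c'=='c', l++,r--
l=6 r=13: 'c'=='c', l++,r--
l=7 r=12: 'c'=='c', l++,r--
l=8 r=11: 'b'=='b', l++,r--
l=9 r=10: 'c'=='c', l++,r--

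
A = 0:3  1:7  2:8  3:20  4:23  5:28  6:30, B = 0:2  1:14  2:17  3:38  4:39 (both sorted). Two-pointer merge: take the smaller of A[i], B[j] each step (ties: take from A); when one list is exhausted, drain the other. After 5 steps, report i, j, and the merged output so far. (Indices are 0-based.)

i=0 j=0: A[i]=3>B[j]=2 take 2, j++
i=0 j=1: A[i]=3<=B[j]=14 take 3, i++
i=1 j=1: A[i]=7<=B[j]=14 take 7, i++
i=2 j=1: A[i]=8<=B[j]=14 take 8, i++
i=3 j=1: A[i]=20>B[j]=14 take 14, j++

i=3, j=2, merged so far=[2, 3, 7, 8, 14]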